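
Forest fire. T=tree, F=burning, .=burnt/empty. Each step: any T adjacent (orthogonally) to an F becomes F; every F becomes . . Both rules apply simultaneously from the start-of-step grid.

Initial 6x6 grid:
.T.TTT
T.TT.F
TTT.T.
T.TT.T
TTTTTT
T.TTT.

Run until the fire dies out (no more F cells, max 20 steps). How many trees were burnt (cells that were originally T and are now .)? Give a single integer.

Step 1: +1 fires, +1 burnt (F count now 1)
Step 2: +1 fires, +1 burnt (F count now 1)
Step 3: +1 fires, +1 burnt (F count now 1)
Step 4: +1 fires, +1 burnt (F count now 1)
Step 5: +1 fires, +1 burnt (F count now 1)
Step 6: +1 fires, +1 burnt (F count now 1)
Step 7: +2 fires, +1 burnt (F count now 2)
Step 8: +3 fires, +2 burnt (F count now 3)
Step 9: +5 fires, +3 burnt (F count now 5)
Step 10: +3 fires, +5 burnt (F count now 3)
Step 11: +3 fires, +3 burnt (F count now 3)
Step 12: +1 fires, +3 burnt (F count now 1)
Step 13: +0 fires, +1 burnt (F count now 0)
Fire out after step 13
Initially T: 25, now '.': 34
Total burnt (originally-T cells now '.'): 23

Answer: 23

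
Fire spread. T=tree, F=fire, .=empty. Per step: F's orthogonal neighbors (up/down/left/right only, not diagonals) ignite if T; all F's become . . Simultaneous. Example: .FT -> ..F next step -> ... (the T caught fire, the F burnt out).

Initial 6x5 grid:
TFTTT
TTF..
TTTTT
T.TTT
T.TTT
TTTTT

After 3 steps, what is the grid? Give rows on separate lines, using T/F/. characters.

Step 1: 4 trees catch fire, 2 burn out
  F.FTT
  TF...
  TTFTT
  T.TTT
  T.TTT
  TTTTT
Step 2: 5 trees catch fire, 4 burn out
  ...FT
  F....
  TF.FT
  T.FTT
  T.TTT
  TTTTT
Step 3: 5 trees catch fire, 5 burn out
  ....F
  .....
  F...F
  T..FT
  T.FTT
  TTTTT

....F
.....
F...F
T..FT
T.FTT
TTTTT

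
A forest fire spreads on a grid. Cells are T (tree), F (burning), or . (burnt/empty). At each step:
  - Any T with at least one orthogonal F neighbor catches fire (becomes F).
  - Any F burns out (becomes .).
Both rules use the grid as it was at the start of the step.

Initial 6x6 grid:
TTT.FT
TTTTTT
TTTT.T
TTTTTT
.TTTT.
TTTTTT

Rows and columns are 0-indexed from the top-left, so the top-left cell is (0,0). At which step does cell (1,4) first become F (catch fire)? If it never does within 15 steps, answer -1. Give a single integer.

Step 1: cell (1,4)='F' (+2 fires, +1 burnt)
  -> target ignites at step 1
Step 2: cell (1,4)='.' (+2 fires, +2 burnt)
Step 3: cell (1,4)='.' (+3 fires, +2 burnt)
Step 4: cell (1,4)='.' (+5 fires, +3 burnt)
Step 5: cell (1,4)='.' (+6 fires, +5 burnt)
Step 6: cell (1,4)='.' (+6 fires, +6 burnt)
Step 7: cell (1,4)='.' (+4 fires, +6 burnt)
Step 8: cell (1,4)='.' (+2 fires, +4 burnt)
Step 9: cell (1,4)='.' (+1 fires, +2 burnt)
Step 10: cell (1,4)='.' (+0 fires, +1 burnt)
  fire out at step 10

1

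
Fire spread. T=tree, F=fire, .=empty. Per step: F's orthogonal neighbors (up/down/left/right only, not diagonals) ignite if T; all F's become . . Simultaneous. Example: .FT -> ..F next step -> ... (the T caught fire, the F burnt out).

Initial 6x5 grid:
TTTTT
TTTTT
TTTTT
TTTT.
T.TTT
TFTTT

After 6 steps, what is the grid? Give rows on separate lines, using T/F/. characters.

Step 1: 2 trees catch fire, 1 burn out
  TTTTT
  TTTTT
  TTTTT
  TTTT.
  T.TTT
  F.FTT
Step 2: 3 trees catch fire, 2 burn out
  TTTTT
  TTTTT
  TTTTT
  TTTT.
  F.FTT
  ...FT
Step 3: 4 trees catch fire, 3 burn out
  TTTTT
  TTTTT
  TTTTT
  FTFT.
  ...FT
  ....F
Step 4: 5 trees catch fire, 4 burn out
  TTTTT
  TTTTT
  FTFTT
  .F.F.
  ....F
  .....
Step 5: 4 trees catch fire, 5 burn out
  TTTTT
  FTFTT
  .F.FT
  .....
  .....
  .....
Step 6: 5 trees catch fire, 4 burn out
  FTFTT
  .F.FT
  ....F
  .....
  .....
  .....

FTFTT
.F.FT
....F
.....
.....
.....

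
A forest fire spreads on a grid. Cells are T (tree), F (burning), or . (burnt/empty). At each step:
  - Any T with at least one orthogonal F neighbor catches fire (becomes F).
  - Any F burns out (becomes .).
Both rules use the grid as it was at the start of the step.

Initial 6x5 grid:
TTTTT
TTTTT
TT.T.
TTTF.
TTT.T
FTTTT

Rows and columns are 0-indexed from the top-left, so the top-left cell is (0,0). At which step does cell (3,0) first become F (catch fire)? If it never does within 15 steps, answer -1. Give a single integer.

Step 1: cell (3,0)='T' (+4 fires, +2 burnt)
Step 2: cell (3,0)='F' (+6 fires, +4 burnt)
  -> target ignites at step 2
Step 3: cell (3,0)='.' (+6 fires, +6 burnt)
Step 4: cell (3,0)='.' (+5 fires, +6 burnt)
Step 5: cell (3,0)='.' (+3 fires, +5 burnt)
Step 6: cell (3,0)='.' (+0 fires, +3 burnt)
  fire out at step 6

2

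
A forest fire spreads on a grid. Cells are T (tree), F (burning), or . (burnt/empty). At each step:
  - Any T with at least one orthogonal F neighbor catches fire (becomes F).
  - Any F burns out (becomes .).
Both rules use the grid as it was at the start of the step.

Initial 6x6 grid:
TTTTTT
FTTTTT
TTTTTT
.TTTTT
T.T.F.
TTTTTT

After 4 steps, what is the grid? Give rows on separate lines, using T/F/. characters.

Step 1: 5 trees catch fire, 2 burn out
  FTTTTT
  .FTTTT
  FTTTTT
  .TTTFT
  T.T...
  TTTTFT
Step 2: 8 trees catch fire, 5 burn out
  .FTTTT
  ..FTTT
  .FTTFT
  .TTF.F
  T.T...
  TTTF.F
Step 3: 9 trees catch fire, 8 burn out
  ..FTTT
  ...FFT
  ..FF.F
  .FF...
  T.T...
  TTF...
Step 4: 5 trees catch fire, 9 burn out
  ...FFT
  .....F
  ......
  ......
  T.F...
  TF....

...FFT
.....F
......
......
T.F...
TF....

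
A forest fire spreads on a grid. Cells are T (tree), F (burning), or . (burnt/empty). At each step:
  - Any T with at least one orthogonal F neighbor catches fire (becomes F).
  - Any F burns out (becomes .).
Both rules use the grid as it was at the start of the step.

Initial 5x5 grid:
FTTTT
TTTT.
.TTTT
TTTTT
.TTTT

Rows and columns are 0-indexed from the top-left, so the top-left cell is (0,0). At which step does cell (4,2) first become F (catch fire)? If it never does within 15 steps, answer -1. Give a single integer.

Step 1: cell (4,2)='T' (+2 fires, +1 burnt)
Step 2: cell (4,2)='T' (+2 fires, +2 burnt)
Step 3: cell (4,2)='T' (+3 fires, +2 burnt)
Step 4: cell (4,2)='T' (+4 fires, +3 burnt)
Step 5: cell (4,2)='T' (+4 fires, +4 burnt)
Step 6: cell (4,2)='F' (+3 fires, +4 burnt)
  -> target ignites at step 6
Step 7: cell (4,2)='.' (+2 fires, +3 burnt)
Step 8: cell (4,2)='.' (+1 fires, +2 burnt)
Step 9: cell (4,2)='.' (+0 fires, +1 burnt)
  fire out at step 9

6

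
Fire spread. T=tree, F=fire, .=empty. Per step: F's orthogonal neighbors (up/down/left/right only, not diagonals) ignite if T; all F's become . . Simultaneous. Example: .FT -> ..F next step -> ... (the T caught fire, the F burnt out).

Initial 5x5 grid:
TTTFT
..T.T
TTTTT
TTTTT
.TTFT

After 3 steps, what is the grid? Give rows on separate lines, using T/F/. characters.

Step 1: 5 trees catch fire, 2 burn out
  TTF.F
  ..T.T
  TTTTT
  TTTFT
  .TF.F
Step 2: 7 trees catch fire, 5 burn out
  TF...
  ..F.F
  TTTFT
  TTF.F
  .F...
Step 3: 4 trees catch fire, 7 burn out
  F....
  .....
  TTF.F
  TF...
  .....

F....
.....
TTF.F
TF...
.....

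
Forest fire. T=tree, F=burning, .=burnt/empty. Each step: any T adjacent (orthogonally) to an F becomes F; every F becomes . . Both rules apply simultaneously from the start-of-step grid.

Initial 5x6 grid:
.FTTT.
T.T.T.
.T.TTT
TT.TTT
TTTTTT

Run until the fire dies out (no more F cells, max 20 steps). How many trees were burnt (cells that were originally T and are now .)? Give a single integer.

Answer: 20

Derivation:
Step 1: +1 fires, +1 burnt (F count now 1)
Step 2: +2 fires, +1 burnt (F count now 2)
Step 3: +1 fires, +2 burnt (F count now 1)
Step 4: +1 fires, +1 burnt (F count now 1)
Step 5: +1 fires, +1 burnt (F count now 1)
Step 6: +3 fires, +1 burnt (F count now 3)
Step 7: +3 fires, +3 burnt (F count now 3)
Step 8: +2 fires, +3 burnt (F count now 2)
Step 9: +1 fires, +2 burnt (F count now 1)
Step 10: +1 fires, +1 burnt (F count now 1)
Step 11: +2 fires, +1 burnt (F count now 2)
Step 12: +2 fires, +2 burnt (F count now 2)
Step 13: +0 fires, +2 burnt (F count now 0)
Fire out after step 13
Initially T: 21, now '.': 29
Total burnt (originally-T cells now '.'): 20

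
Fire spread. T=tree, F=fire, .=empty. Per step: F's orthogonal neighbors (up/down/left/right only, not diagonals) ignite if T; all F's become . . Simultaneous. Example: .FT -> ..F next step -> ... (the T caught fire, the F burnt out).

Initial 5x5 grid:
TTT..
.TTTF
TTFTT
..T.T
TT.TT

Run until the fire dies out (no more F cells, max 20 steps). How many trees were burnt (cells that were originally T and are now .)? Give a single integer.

Step 1: +6 fires, +2 burnt (F count now 6)
Step 2: +4 fires, +6 burnt (F count now 4)
Step 3: +2 fires, +4 burnt (F count now 2)
Step 4: +2 fires, +2 burnt (F count now 2)
Step 5: +0 fires, +2 burnt (F count now 0)
Fire out after step 5
Initially T: 16, now '.': 23
Total burnt (originally-T cells now '.'): 14

Answer: 14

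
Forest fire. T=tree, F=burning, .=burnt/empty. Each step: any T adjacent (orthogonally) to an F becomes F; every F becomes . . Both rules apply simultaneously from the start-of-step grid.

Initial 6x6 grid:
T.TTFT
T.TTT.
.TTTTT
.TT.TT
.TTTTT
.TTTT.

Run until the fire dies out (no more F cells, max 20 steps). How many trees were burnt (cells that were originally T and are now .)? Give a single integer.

Answer: 24

Derivation:
Step 1: +3 fires, +1 burnt (F count now 3)
Step 2: +3 fires, +3 burnt (F count now 3)
Step 3: +4 fires, +3 burnt (F count now 4)
Step 4: +3 fires, +4 burnt (F count now 3)
Step 5: +5 fires, +3 burnt (F count now 5)
Step 6: +3 fires, +5 burnt (F count now 3)
Step 7: +2 fires, +3 burnt (F count now 2)
Step 8: +1 fires, +2 burnt (F count now 1)
Step 9: +0 fires, +1 burnt (F count now 0)
Fire out after step 9
Initially T: 26, now '.': 34
Total burnt (originally-T cells now '.'): 24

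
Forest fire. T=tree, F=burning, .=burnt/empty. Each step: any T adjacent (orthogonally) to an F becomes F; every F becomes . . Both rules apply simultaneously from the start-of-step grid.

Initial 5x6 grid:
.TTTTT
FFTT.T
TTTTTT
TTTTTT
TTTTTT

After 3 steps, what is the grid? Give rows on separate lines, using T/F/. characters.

Step 1: 4 trees catch fire, 2 burn out
  .FTTTT
  ..FT.T
  FFTTTT
  TTTTTT
  TTTTTT
Step 2: 5 trees catch fire, 4 burn out
  ..FTTT
  ...F.T
  ..FTTT
  FFTTTT
  TTTTTT
Step 3: 5 trees catch fire, 5 burn out
  ...FTT
  .....T
  ...FTT
  ..FTTT
  FFTTTT

...FTT
.....T
...FTT
..FTTT
FFTTTT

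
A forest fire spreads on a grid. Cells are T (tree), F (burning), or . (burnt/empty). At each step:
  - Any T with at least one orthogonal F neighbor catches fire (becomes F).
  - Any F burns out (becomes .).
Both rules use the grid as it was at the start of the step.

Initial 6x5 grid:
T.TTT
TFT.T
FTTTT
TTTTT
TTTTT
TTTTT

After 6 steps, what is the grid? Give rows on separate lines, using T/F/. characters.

Step 1: 4 trees catch fire, 2 burn out
  T.TTT
  F.F.T
  .FTTT
  FTTTT
  TTTTT
  TTTTT
Step 2: 5 trees catch fire, 4 burn out
  F.FTT
  ....T
  ..FTT
  .FTTT
  FTTTT
  TTTTT
Step 3: 5 trees catch fire, 5 burn out
  ...FT
  ....T
  ...FT
  ..FTT
  .FTTT
  FTTTT
Step 4: 5 trees catch fire, 5 burn out
  ....F
  ....T
  ....F
  ...FT
  ..FTT
  .FTTT
Step 5: 4 trees catch fire, 5 burn out
  .....
  ....F
  .....
  ....F
  ...FT
  ..FTT
Step 6: 2 trees catch fire, 4 burn out
  .....
  .....
  .....
  .....
  ....F
  ...FT

.....
.....
.....
.....
....F
...FT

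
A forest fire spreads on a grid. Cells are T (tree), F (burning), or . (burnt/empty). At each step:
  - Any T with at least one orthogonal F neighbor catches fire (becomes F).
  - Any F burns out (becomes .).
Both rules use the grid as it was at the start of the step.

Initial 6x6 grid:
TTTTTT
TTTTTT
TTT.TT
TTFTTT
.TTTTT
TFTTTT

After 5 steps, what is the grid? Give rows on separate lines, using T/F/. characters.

Step 1: 7 trees catch fire, 2 burn out
  TTTTTT
  TTTTTT
  TTF.TT
  TF.FTT
  .FFTTT
  F.FTTT
Step 2: 6 trees catch fire, 7 burn out
  TTTTTT
  TTFTTT
  TF..TT
  F...FT
  ...FTT
  ...FTT
Step 3: 8 trees catch fire, 6 burn out
  TTFTTT
  TF.FTT
  F...FT
  .....F
  ....FT
  ....FT
Step 4: 7 trees catch fire, 8 burn out
  TF.FTT
  F...FT
  .....F
  ......
  .....F
  .....F
Step 5: 3 trees catch fire, 7 burn out
  F...FT
  .....F
  ......
  ......
  ......
  ......

F...FT
.....F
......
......
......
......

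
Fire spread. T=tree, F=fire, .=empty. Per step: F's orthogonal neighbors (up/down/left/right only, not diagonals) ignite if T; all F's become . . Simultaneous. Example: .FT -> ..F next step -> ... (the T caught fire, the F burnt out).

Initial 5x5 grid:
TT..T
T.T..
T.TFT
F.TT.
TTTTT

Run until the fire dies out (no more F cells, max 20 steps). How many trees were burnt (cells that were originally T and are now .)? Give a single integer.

Answer: 14

Derivation:
Step 1: +5 fires, +2 burnt (F count now 5)
Step 2: +5 fires, +5 burnt (F count now 5)
Step 3: +3 fires, +5 burnt (F count now 3)
Step 4: +1 fires, +3 burnt (F count now 1)
Step 5: +0 fires, +1 burnt (F count now 0)
Fire out after step 5
Initially T: 15, now '.': 24
Total burnt (originally-T cells now '.'): 14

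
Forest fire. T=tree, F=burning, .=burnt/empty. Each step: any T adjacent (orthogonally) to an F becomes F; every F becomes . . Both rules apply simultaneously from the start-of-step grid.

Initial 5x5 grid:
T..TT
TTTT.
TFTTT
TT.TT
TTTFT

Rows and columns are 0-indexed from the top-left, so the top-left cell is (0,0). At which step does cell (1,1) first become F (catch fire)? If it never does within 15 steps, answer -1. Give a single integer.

Step 1: cell (1,1)='F' (+7 fires, +2 burnt)
  -> target ignites at step 1
Step 2: cell (1,1)='.' (+6 fires, +7 burnt)
Step 3: cell (1,1)='.' (+4 fires, +6 burnt)
Step 4: cell (1,1)='.' (+1 fires, +4 burnt)
Step 5: cell (1,1)='.' (+1 fires, +1 burnt)
Step 6: cell (1,1)='.' (+0 fires, +1 burnt)
  fire out at step 6

1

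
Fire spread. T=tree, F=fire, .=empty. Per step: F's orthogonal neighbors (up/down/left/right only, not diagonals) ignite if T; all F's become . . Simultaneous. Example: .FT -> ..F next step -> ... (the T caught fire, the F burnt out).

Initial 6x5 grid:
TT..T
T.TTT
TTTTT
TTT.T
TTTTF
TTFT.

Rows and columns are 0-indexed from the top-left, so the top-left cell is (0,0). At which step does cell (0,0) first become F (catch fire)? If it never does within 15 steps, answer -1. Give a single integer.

Step 1: cell (0,0)='T' (+5 fires, +2 burnt)
Step 2: cell (0,0)='T' (+4 fires, +5 burnt)
Step 3: cell (0,0)='T' (+5 fires, +4 burnt)
Step 4: cell (0,0)='T' (+5 fires, +5 burnt)
Step 5: cell (0,0)='T' (+1 fires, +5 burnt)
Step 6: cell (0,0)='T' (+1 fires, +1 burnt)
Step 7: cell (0,0)='F' (+1 fires, +1 burnt)
  -> target ignites at step 7
Step 8: cell (0,0)='.' (+1 fires, +1 burnt)
Step 9: cell (0,0)='.' (+0 fires, +1 burnt)
  fire out at step 9

7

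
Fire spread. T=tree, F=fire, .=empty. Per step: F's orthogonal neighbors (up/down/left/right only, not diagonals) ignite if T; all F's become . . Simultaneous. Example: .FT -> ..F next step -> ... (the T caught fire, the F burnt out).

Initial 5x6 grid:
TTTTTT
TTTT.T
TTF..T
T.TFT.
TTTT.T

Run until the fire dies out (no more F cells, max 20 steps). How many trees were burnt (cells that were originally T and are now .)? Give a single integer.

Step 1: +5 fires, +2 burnt (F count now 5)
Step 2: +5 fires, +5 burnt (F count now 5)
Step 3: +5 fires, +5 burnt (F count now 5)
Step 4: +3 fires, +5 burnt (F count now 3)
Step 5: +1 fires, +3 burnt (F count now 1)
Step 6: +1 fires, +1 burnt (F count now 1)
Step 7: +1 fires, +1 burnt (F count now 1)
Step 8: +0 fires, +1 burnt (F count now 0)
Fire out after step 8
Initially T: 22, now '.': 29
Total burnt (originally-T cells now '.'): 21

Answer: 21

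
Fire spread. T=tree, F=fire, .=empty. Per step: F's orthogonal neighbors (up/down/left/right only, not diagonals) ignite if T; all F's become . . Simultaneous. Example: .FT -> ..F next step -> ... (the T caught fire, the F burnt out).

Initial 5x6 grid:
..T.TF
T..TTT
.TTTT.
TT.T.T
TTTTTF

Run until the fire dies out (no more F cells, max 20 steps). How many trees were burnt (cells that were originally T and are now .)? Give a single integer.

Answer: 17

Derivation:
Step 1: +4 fires, +2 burnt (F count now 4)
Step 2: +2 fires, +4 burnt (F count now 2)
Step 3: +4 fires, +2 burnt (F count now 4)
Step 4: +2 fires, +4 burnt (F count now 2)
Step 5: +3 fires, +2 burnt (F count now 3)
Step 6: +2 fires, +3 burnt (F count now 2)
Step 7: +0 fires, +2 burnt (F count now 0)
Fire out after step 7
Initially T: 19, now '.': 28
Total burnt (originally-T cells now '.'): 17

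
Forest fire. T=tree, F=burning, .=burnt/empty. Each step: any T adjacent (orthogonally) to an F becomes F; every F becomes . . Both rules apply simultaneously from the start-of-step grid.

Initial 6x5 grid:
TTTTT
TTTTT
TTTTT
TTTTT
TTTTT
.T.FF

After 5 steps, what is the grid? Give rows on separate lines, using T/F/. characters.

Step 1: 2 trees catch fire, 2 burn out
  TTTTT
  TTTTT
  TTTTT
  TTTTT
  TTTFF
  .T...
Step 2: 3 trees catch fire, 2 burn out
  TTTTT
  TTTTT
  TTTTT
  TTTFF
  TTF..
  .T...
Step 3: 4 trees catch fire, 3 burn out
  TTTTT
  TTTTT
  TTTFF
  TTF..
  TF...
  .T...
Step 4: 6 trees catch fire, 4 burn out
  TTTTT
  TTTFF
  TTF..
  TF...
  F....
  .F...
Step 5: 5 trees catch fire, 6 burn out
  TTTFF
  TTF..
  TF...
  F....
  .....
  .....

TTTFF
TTF..
TF...
F....
.....
.....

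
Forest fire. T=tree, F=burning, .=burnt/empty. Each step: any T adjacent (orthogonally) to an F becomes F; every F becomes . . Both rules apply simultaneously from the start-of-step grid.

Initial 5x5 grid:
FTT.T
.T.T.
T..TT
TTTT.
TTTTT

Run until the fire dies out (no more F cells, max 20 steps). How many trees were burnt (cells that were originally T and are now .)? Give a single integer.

Step 1: +1 fires, +1 burnt (F count now 1)
Step 2: +2 fires, +1 burnt (F count now 2)
Step 3: +0 fires, +2 burnt (F count now 0)
Fire out after step 3
Initially T: 17, now '.': 11
Total burnt (originally-T cells now '.'): 3

Answer: 3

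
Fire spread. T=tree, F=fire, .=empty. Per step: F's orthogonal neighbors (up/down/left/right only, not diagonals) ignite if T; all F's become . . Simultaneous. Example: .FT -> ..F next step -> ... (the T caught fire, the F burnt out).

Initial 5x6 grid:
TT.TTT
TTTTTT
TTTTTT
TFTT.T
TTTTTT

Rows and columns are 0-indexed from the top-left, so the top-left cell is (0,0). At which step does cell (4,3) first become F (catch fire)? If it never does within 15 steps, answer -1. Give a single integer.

Step 1: cell (4,3)='T' (+4 fires, +1 burnt)
Step 2: cell (4,3)='T' (+6 fires, +4 burnt)
Step 3: cell (4,3)='F' (+5 fires, +6 burnt)
  -> target ignites at step 3
Step 4: cell (4,3)='.' (+4 fires, +5 burnt)
Step 5: cell (4,3)='.' (+4 fires, +4 burnt)
Step 6: cell (4,3)='.' (+3 fires, +4 burnt)
Step 7: cell (4,3)='.' (+1 fires, +3 burnt)
Step 8: cell (4,3)='.' (+0 fires, +1 burnt)
  fire out at step 8

3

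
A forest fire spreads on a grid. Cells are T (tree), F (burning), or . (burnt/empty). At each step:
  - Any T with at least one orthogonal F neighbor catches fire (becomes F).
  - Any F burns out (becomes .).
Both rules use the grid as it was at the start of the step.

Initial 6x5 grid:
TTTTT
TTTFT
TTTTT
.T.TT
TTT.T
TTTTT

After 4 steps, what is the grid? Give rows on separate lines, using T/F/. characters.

Step 1: 4 trees catch fire, 1 burn out
  TTTFT
  TTF.F
  TTTFT
  .T.TT
  TTT.T
  TTTTT
Step 2: 6 trees catch fire, 4 burn out
  TTF.F
  TF...
  TTF.F
  .T.FT
  TTT.T
  TTTTT
Step 3: 4 trees catch fire, 6 burn out
  TF...
  F....
  TF...
  .T..F
  TTT.T
  TTTTT
Step 4: 4 trees catch fire, 4 burn out
  F....
  .....
  F....
  .F...
  TTT.F
  TTTTT

F....
.....
F....
.F...
TTT.F
TTTTT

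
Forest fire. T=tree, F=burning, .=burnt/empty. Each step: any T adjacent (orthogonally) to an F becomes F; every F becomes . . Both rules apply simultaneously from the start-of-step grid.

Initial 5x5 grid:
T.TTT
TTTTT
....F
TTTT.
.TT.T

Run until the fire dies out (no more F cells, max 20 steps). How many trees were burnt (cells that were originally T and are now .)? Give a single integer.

Answer: 9

Derivation:
Step 1: +1 fires, +1 burnt (F count now 1)
Step 2: +2 fires, +1 burnt (F count now 2)
Step 3: +2 fires, +2 burnt (F count now 2)
Step 4: +2 fires, +2 burnt (F count now 2)
Step 5: +1 fires, +2 burnt (F count now 1)
Step 6: +1 fires, +1 burnt (F count now 1)
Step 7: +0 fires, +1 burnt (F count now 0)
Fire out after step 7
Initially T: 16, now '.': 18
Total burnt (originally-T cells now '.'): 9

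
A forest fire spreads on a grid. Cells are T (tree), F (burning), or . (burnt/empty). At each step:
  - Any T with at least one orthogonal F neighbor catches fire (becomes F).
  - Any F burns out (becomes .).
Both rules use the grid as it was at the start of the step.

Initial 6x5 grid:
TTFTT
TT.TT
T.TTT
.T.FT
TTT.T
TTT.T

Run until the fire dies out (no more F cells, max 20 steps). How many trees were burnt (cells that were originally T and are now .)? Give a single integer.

Answer: 15

Derivation:
Step 1: +4 fires, +2 burnt (F count now 4)
Step 2: +7 fires, +4 burnt (F count now 7)
Step 3: +3 fires, +7 burnt (F count now 3)
Step 4: +1 fires, +3 burnt (F count now 1)
Step 5: +0 fires, +1 burnt (F count now 0)
Fire out after step 5
Initially T: 22, now '.': 23
Total burnt (originally-T cells now '.'): 15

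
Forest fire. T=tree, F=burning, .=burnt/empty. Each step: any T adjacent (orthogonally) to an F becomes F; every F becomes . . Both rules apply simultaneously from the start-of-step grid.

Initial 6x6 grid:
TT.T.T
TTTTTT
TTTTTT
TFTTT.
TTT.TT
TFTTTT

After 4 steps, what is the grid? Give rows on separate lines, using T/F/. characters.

Step 1: 6 trees catch fire, 2 burn out
  TT.T.T
  TTTTTT
  TFTTTT
  F.FTT.
  TFT.TT
  F.FTTT
Step 2: 7 trees catch fire, 6 burn out
  TT.T.T
  TFTTTT
  F.FTTT
  ...FT.
  F.F.TT
  ...FTT
Step 3: 6 trees catch fire, 7 burn out
  TF.T.T
  F.FTTT
  ...FTT
  ....F.
  ....TT
  ....FT
Step 4: 5 trees catch fire, 6 burn out
  F..T.T
  ...FTT
  ....FT
  ......
  ....FT
  .....F

F..T.T
...FTT
....FT
......
....FT
.....F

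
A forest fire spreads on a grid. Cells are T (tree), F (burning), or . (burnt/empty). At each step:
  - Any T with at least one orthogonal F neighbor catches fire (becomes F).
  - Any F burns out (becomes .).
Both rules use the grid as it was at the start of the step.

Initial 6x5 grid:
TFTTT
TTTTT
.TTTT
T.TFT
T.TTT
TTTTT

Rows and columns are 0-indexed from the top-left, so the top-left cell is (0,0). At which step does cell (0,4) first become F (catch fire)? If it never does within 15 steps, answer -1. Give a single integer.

Step 1: cell (0,4)='T' (+7 fires, +2 burnt)
Step 2: cell (0,4)='T' (+10 fires, +7 burnt)
Step 3: cell (0,4)='F' (+4 fires, +10 burnt)
  -> target ignites at step 3
Step 4: cell (0,4)='.' (+1 fires, +4 burnt)
Step 5: cell (0,4)='.' (+1 fires, +1 burnt)
Step 6: cell (0,4)='.' (+1 fires, +1 burnt)
Step 7: cell (0,4)='.' (+1 fires, +1 burnt)
Step 8: cell (0,4)='.' (+0 fires, +1 burnt)
  fire out at step 8

3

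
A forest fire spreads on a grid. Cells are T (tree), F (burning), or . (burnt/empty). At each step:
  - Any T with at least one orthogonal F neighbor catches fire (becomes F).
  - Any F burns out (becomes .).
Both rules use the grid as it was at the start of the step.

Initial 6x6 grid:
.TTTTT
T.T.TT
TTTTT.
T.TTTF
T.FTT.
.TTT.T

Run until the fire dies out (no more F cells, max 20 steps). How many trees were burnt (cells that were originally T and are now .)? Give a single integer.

Step 1: +4 fires, +2 burnt (F count now 4)
Step 2: +6 fires, +4 burnt (F count now 6)
Step 3: +4 fires, +6 burnt (F count now 4)
Step 4: +4 fires, +4 burnt (F count now 4)
Step 5: +5 fires, +4 burnt (F count now 5)
Step 6: +1 fires, +5 burnt (F count now 1)
Step 7: +0 fires, +1 burnt (F count now 0)
Fire out after step 7
Initially T: 25, now '.': 35
Total burnt (originally-T cells now '.'): 24

Answer: 24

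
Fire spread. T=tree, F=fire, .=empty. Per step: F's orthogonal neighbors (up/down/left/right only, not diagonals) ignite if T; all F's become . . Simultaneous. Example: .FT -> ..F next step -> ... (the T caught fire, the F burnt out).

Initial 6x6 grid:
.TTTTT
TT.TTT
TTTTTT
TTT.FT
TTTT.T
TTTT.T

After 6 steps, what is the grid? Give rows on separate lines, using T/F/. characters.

Step 1: 2 trees catch fire, 1 burn out
  .TTTTT
  TT.TTT
  TTTTFT
  TTT..F
  TTTT.T
  TTTT.T
Step 2: 4 trees catch fire, 2 burn out
  .TTTTT
  TT.TFT
  TTTF.F
  TTT...
  TTTT.F
  TTTT.T
Step 3: 5 trees catch fire, 4 burn out
  .TTTFT
  TT.F.F
  TTF...
  TTT...
  TTTT..
  TTTT.F
Step 4: 4 trees catch fire, 5 burn out
  .TTF.F
  TT....
  TF....
  TTF...
  TTTT..
  TTTT..
Step 5: 5 trees catch fire, 4 burn out
  .TF...
  TF....
  F.....
  TF....
  TTFT..
  TTTT..
Step 6: 6 trees catch fire, 5 burn out
  .F....
  F.....
  ......
  F.....
  TF.F..
  TTFT..

.F....
F.....
......
F.....
TF.F..
TTFT..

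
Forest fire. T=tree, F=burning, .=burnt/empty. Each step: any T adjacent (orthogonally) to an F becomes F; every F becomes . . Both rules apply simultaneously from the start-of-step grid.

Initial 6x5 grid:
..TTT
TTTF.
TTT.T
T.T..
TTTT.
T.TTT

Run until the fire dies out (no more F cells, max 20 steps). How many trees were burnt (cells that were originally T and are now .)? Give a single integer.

Step 1: +2 fires, +1 burnt (F count now 2)
Step 2: +4 fires, +2 burnt (F count now 4)
Step 3: +3 fires, +4 burnt (F count now 3)
Step 4: +2 fires, +3 burnt (F count now 2)
Step 5: +4 fires, +2 burnt (F count now 4)
Step 6: +2 fires, +4 burnt (F count now 2)
Step 7: +2 fires, +2 burnt (F count now 2)
Step 8: +0 fires, +2 burnt (F count now 0)
Fire out after step 8
Initially T: 20, now '.': 29
Total burnt (originally-T cells now '.'): 19

Answer: 19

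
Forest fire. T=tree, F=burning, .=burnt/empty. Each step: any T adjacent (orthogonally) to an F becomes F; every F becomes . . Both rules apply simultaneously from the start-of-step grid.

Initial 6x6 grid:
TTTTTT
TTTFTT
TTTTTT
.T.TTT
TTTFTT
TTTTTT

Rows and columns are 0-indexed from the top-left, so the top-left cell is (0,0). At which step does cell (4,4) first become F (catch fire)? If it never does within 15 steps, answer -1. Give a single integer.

Step 1: cell (4,4)='F' (+8 fires, +2 burnt)
  -> target ignites at step 1
Step 2: cell (4,4)='.' (+11 fires, +8 burnt)
Step 3: cell (4,4)='.' (+10 fires, +11 burnt)
Step 4: cell (4,4)='.' (+3 fires, +10 burnt)
Step 5: cell (4,4)='.' (+0 fires, +3 burnt)
  fire out at step 5

1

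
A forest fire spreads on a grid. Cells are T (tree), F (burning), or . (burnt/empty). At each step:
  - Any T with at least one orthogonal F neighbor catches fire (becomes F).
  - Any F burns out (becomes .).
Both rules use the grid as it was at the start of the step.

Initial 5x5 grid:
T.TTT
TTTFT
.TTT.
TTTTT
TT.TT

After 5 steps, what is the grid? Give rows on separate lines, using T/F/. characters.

Step 1: 4 trees catch fire, 1 burn out
  T.TFT
  TTF.F
  .TTF.
  TTTTT
  TT.TT
Step 2: 5 trees catch fire, 4 burn out
  T.F.F
  TF...
  .TF..
  TTTFT
  TT.TT
Step 3: 5 trees catch fire, 5 burn out
  T....
  F....
  .F...
  TTF.F
  TT.FT
Step 4: 3 trees catch fire, 5 burn out
  F....
  .....
  .....
  TF...
  TT..F
Step 5: 2 trees catch fire, 3 burn out
  .....
  .....
  .....
  F....
  TF...

.....
.....
.....
F....
TF...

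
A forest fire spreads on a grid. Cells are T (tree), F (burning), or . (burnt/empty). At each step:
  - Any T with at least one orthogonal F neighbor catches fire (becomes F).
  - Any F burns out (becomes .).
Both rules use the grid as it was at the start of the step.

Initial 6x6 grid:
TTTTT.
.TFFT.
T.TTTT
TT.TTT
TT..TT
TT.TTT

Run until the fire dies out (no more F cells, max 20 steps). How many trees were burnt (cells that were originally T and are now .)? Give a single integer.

Answer: 19

Derivation:
Step 1: +6 fires, +2 burnt (F count now 6)
Step 2: +4 fires, +6 burnt (F count now 4)
Step 3: +3 fires, +4 burnt (F count now 3)
Step 4: +2 fires, +3 burnt (F count now 2)
Step 5: +2 fires, +2 burnt (F count now 2)
Step 6: +2 fires, +2 burnt (F count now 2)
Step 7: +0 fires, +2 burnt (F count now 0)
Fire out after step 7
Initially T: 26, now '.': 29
Total burnt (originally-T cells now '.'): 19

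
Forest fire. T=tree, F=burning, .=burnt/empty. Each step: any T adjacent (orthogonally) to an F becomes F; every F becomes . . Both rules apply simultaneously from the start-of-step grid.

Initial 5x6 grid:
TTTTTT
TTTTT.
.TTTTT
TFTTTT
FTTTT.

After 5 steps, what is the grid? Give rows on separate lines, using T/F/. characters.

Step 1: 4 trees catch fire, 2 burn out
  TTTTTT
  TTTTT.
  .FTTTT
  F.FTTT
  .FTTT.
Step 2: 4 trees catch fire, 4 burn out
  TTTTTT
  TFTTT.
  ..FTTT
  ...FTT
  ..FTT.
Step 3: 6 trees catch fire, 4 burn out
  TFTTTT
  F.FTT.
  ...FTT
  ....FT
  ...FT.
Step 4: 6 trees catch fire, 6 burn out
  F.FTTT
  ...FT.
  ....FT
  .....F
  ....F.
Step 5: 3 trees catch fire, 6 burn out
  ...FTT
  ....F.
  .....F
  ......
  ......

...FTT
....F.
.....F
......
......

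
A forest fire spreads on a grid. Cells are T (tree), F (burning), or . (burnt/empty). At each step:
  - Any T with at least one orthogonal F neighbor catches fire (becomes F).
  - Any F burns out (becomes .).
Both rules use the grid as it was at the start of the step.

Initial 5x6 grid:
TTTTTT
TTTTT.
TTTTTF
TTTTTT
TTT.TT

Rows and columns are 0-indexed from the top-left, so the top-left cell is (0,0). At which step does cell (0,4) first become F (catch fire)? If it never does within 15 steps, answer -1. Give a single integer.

Step 1: cell (0,4)='T' (+2 fires, +1 burnt)
Step 2: cell (0,4)='T' (+4 fires, +2 burnt)
Step 3: cell (0,4)='F' (+5 fires, +4 burnt)
  -> target ignites at step 3
Step 4: cell (0,4)='.' (+5 fires, +5 burnt)
Step 5: cell (0,4)='.' (+5 fires, +5 burnt)
Step 6: cell (0,4)='.' (+4 fires, +5 burnt)
Step 7: cell (0,4)='.' (+2 fires, +4 burnt)
Step 8: cell (0,4)='.' (+0 fires, +2 burnt)
  fire out at step 8

3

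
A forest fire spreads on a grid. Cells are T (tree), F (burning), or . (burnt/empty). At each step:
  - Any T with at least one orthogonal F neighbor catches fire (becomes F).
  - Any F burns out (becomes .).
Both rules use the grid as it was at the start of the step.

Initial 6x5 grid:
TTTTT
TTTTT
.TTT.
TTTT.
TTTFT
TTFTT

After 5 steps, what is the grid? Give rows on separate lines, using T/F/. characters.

Step 1: 5 trees catch fire, 2 burn out
  TTTTT
  TTTTT
  .TTT.
  TTTF.
  TTF.F
  TF.FT
Step 2: 5 trees catch fire, 5 burn out
  TTTTT
  TTTTT
  .TTF.
  TTF..
  TF...
  F...F
Step 3: 4 trees catch fire, 5 burn out
  TTTTT
  TTTFT
  .TF..
  TF...
  F....
  .....
Step 4: 5 trees catch fire, 4 burn out
  TTTFT
  TTF.F
  .F...
  F....
  .....
  .....
Step 5: 3 trees catch fire, 5 burn out
  TTF.F
  TF...
  .....
  .....
  .....
  .....

TTF.F
TF...
.....
.....
.....
.....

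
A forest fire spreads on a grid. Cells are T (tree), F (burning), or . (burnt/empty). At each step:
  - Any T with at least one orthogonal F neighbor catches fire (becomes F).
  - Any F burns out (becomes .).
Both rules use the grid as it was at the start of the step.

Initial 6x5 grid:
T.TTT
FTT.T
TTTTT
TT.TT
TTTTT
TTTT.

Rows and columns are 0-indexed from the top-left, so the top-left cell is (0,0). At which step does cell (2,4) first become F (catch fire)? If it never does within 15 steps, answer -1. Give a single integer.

Step 1: cell (2,4)='T' (+3 fires, +1 burnt)
Step 2: cell (2,4)='T' (+3 fires, +3 burnt)
Step 3: cell (2,4)='T' (+4 fires, +3 burnt)
Step 4: cell (2,4)='T' (+4 fires, +4 burnt)
Step 5: cell (2,4)='F' (+5 fires, +4 burnt)
  -> target ignites at step 5
Step 6: cell (2,4)='.' (+4 fires, +5 burnt)
Step 7: cell (2,4)='.' (+2 fires, +4 burnt)
Step 8: cell (2,4)='.' (+0 fires, +2 burnt)
  fire out at step 8

5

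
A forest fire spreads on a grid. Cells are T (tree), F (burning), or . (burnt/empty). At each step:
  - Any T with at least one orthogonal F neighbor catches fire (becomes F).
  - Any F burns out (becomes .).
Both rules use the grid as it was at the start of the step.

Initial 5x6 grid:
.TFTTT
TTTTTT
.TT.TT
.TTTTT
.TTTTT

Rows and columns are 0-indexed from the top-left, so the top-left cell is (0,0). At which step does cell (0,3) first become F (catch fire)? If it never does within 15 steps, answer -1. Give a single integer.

Step 1: cell (0,3)='F' (+3 fires, +1 burnt)
  -> target ignites at step 1
Step 2: cell (0,3)='.' (+4 fires, +3 burnt)
Step 3: cell (0,3)='.' (+5 fires, +4 burnt)
Step 4: cell (0,3)='.' (+5 fires, +5 burnt)
Step 5: cell (0,3)='.' (+4 fires, +5 burnt)
Step 6: cell (0,3)='.' (+2 fires, +4 burnt)
Step 7: cell (0,3)='.' (+1 fires, +2 burnt)
Step 8: cell (0,3)='.' (+0 fires, +1 burnt)
  fire out at step 8

1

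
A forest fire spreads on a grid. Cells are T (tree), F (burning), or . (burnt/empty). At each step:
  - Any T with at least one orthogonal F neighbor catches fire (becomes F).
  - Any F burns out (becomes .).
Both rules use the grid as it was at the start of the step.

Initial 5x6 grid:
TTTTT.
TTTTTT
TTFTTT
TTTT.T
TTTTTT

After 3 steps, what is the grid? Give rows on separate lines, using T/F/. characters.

Step 1: 4 trees catch fire, 1 burn out
  TTTTT.
  TTFTTT
  TF.FTT
  TTFT.T
  TTTTTT
Step 2: 8 trees catch fire, 4 burn out
  TTFTT.
  TF.FTT
  F...FT
  TF.F.T
  TTFTTT
Step 3: 8 trees catch fire, 8 burn out
  TF.FT.
  F...FT
  .....F
  F....T
  TF.FTT

TF.FT.
F...FT
.....F
F....T
TF.FTT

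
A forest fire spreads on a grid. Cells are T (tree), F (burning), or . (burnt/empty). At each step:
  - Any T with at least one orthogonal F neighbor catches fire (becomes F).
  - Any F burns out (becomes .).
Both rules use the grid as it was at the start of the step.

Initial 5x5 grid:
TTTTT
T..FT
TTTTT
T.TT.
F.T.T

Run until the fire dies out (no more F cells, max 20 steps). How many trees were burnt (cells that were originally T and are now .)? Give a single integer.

Answer: 16

Derivation:
Step 1: +4 fires, +2 burnt (F count now 4)
Step 2: +6 fires, +4 burnt (F count now 6)
Step 3: +4 fires, +6 burnt (F count now 4)
Step 4: +2 fires, +4 burnt (F count now 2)
Step 5: +0 fires, +2 burnt (F count now 0)
Fire out after step 5
Initially T: 17, now '.': 24
Total burnt (originally-T cells now '.'): 16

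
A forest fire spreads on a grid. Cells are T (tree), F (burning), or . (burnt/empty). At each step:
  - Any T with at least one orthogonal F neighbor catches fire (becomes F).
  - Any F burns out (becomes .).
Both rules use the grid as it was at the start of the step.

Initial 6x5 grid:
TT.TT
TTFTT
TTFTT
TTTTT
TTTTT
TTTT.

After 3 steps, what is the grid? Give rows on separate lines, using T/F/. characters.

Step 1: 5 trees catch fire, 2 burn out
  TT.TT
  TF.FT
  TF.FT
  TTFTT
  TTTTT
  TTTT.
Step 2: 9 trees catch fire, 5 burn out
  TF.FT
  F...F
  F...F
  TF.FT
  TTFTT
  TTTT.
Step 3: 7 trees catch fire, 9 burn out
  F...F
  .....
  .....
  F...F
  TF.FT
  TTFT.

F...F
.....
.....
F...F
TF.FT
TTFT.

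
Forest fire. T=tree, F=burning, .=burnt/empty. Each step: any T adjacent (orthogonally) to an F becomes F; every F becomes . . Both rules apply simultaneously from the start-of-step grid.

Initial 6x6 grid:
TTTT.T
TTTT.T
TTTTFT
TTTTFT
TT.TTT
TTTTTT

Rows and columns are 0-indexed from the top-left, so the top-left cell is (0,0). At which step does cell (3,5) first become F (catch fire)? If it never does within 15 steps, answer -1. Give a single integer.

Step 1: cell (3,5)='F' (+5 fires, +2 burnt)
  -> target ignites at step 1
Step 2: cell (3,5)='.' (+7 fires, +5 burnt)
Step 3: cell (3,5)='.' (+7 fires, +7 burnt)
Step 4: cell (3,5)='.' (+6 fires, +7 burnt)
Step 5: cell (3,5)='.' (+4 fires, +6 burnt)
Step 6: cell (3,5)='.' (+2 fires, +4 burnt)
Step 7: cell (3,5)='.' (+0 fires, +2 burnt)
  fire out at step 7

1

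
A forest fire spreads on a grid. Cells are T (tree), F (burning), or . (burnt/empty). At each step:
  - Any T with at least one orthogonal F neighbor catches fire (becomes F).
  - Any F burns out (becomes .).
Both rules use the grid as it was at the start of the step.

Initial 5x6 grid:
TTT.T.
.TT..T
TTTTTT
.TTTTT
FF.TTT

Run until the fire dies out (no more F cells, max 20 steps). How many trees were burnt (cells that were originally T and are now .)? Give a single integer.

Step 1: +1 fires, +2 burnt (F count now 1)
Step 2: +2 fires, +1 burnt (F count now 2)
Step 3: +4 fires, +2 burnt (F count now 4)
Step 4: +5 fires, +4 burnt (F count now 5)
Step 5: +5 fires, +5 burnt (F count now 5)
Step 6: +2 fires, +5 burnt (F count now 2)
Step 7: +1 fires, +2 burnt (F count now 1)
Step 8: +0 fires, +1 burnt (F count now 0)
Fire out after step 8
Initially T: 21, now '.': 29
Total burnt (originally-T cells now '.'): 20

Answer: 20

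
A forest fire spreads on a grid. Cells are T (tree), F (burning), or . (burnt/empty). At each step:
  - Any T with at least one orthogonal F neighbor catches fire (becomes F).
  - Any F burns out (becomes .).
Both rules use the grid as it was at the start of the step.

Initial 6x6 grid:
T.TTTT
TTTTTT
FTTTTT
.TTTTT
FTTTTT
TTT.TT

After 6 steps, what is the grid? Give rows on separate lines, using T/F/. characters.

Step 1: 4 trees catch fire, 2 burn out
  T.TTTT
  FTTTTT
  .FTTTT
  .TTTTT
  .FTTTT
  FTT.TT
Step 2: 6 trees catch fire, 4 burn out
  F.TTTT
  .FTTTT
  ..FTTT
  .FTTTT
  ..FTTT
  .FT.TT
Step 3: 5 trees catch fire, 6 burn out
  ..TTTT
  ..FTTT
  ...FTT
  ..FTTT
  ...FTT
  ..F.TT
Step 4: 5 trees catch fire, 5 burn out
  ..FTTT
  ...FTT
  ....FT
  ...FTT
  ....FT
  ....TT
Step 5: 6 trees catch fire, 5 burn out
  ...FTT
  ....FT
  .....F
  ....FT
  .....F
  ....FT
Step 6: 4 trees catch fire, 6 burn out
  ....FT
  .....F
  ......
  .....F
  ......
  .....F

....FT
.....F
......
.....F
......
.....F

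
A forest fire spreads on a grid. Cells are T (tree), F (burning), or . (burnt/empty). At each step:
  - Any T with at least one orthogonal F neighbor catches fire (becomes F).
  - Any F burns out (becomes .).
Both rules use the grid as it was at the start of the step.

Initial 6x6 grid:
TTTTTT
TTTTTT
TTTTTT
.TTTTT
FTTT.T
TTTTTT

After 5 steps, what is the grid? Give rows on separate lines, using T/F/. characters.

Step 1: 2 trees catch fire, 1 burn out
  TTTTTT
  TTTTTT
  TTTTTT
  .TTTTT
  .FTT.T
  FTTTTT
Step 2: 3 trees catch fire, 2 burn out
  TTTTTT
  TTTTTT
  TTTTTT
  .FTTTT
  ..FT.T
  .FTTTT
Step 3: 4 trees catch fire, 3 burn out
  TTTTTT
  TTTTTT
  TFTTTT
  ..FTTT
  ...F.T
  ..FTTT
Step 4: 5 trees catch fire, 4 burn out
  TTTTTT
  TFTTTT
  F.FTTT
  ...FTT
  .....T
  ...FTT
Step 5: 6 trees catch fire, 5 burn out
  TFTTTT
  F.FTTT
  ...FTT
  ....FT
  .....T
  ....FT

TFTTTT
F.FTTT
...FTT
....FT
.....T
....FT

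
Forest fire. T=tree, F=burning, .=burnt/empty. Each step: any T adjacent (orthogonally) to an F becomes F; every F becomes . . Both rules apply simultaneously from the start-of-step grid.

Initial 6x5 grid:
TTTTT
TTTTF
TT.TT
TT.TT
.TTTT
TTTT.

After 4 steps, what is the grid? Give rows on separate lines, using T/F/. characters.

Step 1: 3 trees catch fire, 1 burn out
  TTTTF
  TTTF.
  TT.TF
  TT.TT
  .TTTT
  TTTT.
Step 2: 4 trees catch fire, 3 burn out
  TTTF.
  TTF..
  TT.F.
  TT.TF
  .TTTT
  TTTT.
Step 3: 4 trees catch fire, 4 burn out
  TTF..
  TF...
  TT...
  TT.F.
  .TTTF
  TTTT.
Step 4: 4 trees catch fire, 4 burn out
  TF...
  F....
  TF...
  TT...
  .TTF.
  TTTT.

TF...
F....
TF...
TT...
.TTF.
TTTT.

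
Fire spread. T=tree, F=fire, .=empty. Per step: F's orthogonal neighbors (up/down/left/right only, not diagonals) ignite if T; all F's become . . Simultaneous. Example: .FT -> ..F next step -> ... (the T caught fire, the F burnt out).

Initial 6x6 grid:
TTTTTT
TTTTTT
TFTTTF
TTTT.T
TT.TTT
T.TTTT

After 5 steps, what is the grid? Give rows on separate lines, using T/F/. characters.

Step 1: 7 trees catch fire, 2 burn out
  TTTTTT
  TFTTTF
  F.FTF.
  TFTT.F
  TT.TTT
  T.TTTT
Step 2: 10 trees catch fire, 7 burn out
  TFTTTF
  F.FTF.
  ...F..
  F.FT..
  TF.TTF
  T.TTTT
Step 3: 8 trees catch fire, 10 burn out
  F.FTF.
  ...F..
  ......
  ...F..
  F..TF.
  T.TTTF
Step 4: 4 trees catch fire, 8 burn out
  ...F..
  ......
  ......
  ......
  ...F..
  F.TTF.
Step 5: 1 trees catch fire, 4 burn out
  ......
  ......
  ......
  ......
  ......
  ..TF..

......
......
......
......
......
..TF..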